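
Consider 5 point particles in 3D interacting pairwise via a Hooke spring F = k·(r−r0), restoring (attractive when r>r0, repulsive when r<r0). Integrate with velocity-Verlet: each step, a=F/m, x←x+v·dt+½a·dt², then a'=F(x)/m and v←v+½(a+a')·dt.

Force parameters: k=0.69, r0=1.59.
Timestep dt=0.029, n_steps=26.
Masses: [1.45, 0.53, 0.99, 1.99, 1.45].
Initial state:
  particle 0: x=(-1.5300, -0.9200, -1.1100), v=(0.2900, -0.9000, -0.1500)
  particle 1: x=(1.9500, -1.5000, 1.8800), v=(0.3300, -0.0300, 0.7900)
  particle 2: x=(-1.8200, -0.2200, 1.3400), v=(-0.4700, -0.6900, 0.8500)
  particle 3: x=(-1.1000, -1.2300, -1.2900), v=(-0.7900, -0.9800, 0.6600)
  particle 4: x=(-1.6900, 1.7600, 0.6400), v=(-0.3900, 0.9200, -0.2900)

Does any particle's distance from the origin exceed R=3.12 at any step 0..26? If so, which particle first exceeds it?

step 0: x0=(-1.5300, -0.9200, -1.1100) x1=(1.9500, -1.5000, 1.8800) x2=(-1.8200, -0.2200, 1.3400) x3=(-1.1000, -1.2300, -1.2900) x4=(-1.6900, 1.7600, 0.6400)
step 1: x0=(-1.5213, -0.9457, -1.1135) x1=(1.9546, -1.4989, 1.9001) x2=(-1.8328, -0.2403, 1.3641) x3=(-1.1226, -1.2582, -1.2703) x4=(-1.7007, 1.7855, 0.6314)
step 2: x0=(-1.5121, -0.9707, -1.1154) x1=(1.9494, -1.4940, 1.9145) x2=(-1.8440, -0.2612, 1.3870) x3=(-1.1446, -1.2860, -1.2494) x4=(-1.7103, 1.8087, 0.6224)
step 3: x0=(-1.5025, -0.9949, -1.1156) x1=(1.9342, -1.4852, 1.9231) x2=(-1.8536, -0.2826, 1.4086) x3=(-1.1660, -1.3134, -1.2274) x4=(-1.7187, 1.8295, 0.6131)
step 4: x0=(-1.4923, -1.0181, -1.1141) x1=(1.9091, -1.4727, 1.9261) x2=(-1.8615, -0.3045, 1.4290) x3=(-1.1867, -1.3404, -1.2041) x4=(-1.7260, 1.8477, 0.6035)
step 5: x0=(-1.4817, -1.0405, -1.1110) x1=(1.8741, -1.4564, 1.9233) x2=(-1.8679, -0.3269, 1.4482) x3=(-1.2068, -1.3670, -1.1798) x4=(-1.7321, 1.8635, 0.5936)
step 6: x0=(-1.4706, -1.0619, -1.1063) x1=(1.8295, -1.4366, 1.9150) x2=(-1.8726, -0.3496, 1.4660) x3=(-1.2263, -1.3932, -1.1542) x4=(-1.7370, 1.8767, 0.5834)
step 7: x0=(-1.4590, -1.0822, -1.0999) x1=(1.7754, -1.4133, 1.9010) x2=(-1.8757, -0.3728, 1.4825) x3=(-1.2452, -1.4190, -1.1275) x4=(-1.7409, 1.8874, 0.5729)
step 8: x0=(-1.4470, -1.1015, -1.0919) x1=(1.7120, -1.3867, 1.8817) x2=(-1.8773, -0.3963, 1.4977) x3=(-1.2636, -1.4443, -1.0997) x4=(-1.7436, 1.8954, 0.5621)
step 9: x0=(-1.4346, -1.1197, -1.0824) x1=(1.6395, -1.3568, 1.8570) x2=(-1.8774, -0.4201, 1.5115) x3=(-1.2814, -1.4693, -1.0706) x4=(-1.7452, 1.9008, 0.5511)
step 10: x0=(-1.4217, -1.1367, -1.0714) x1=(1.5583, -1.3238, 1.8271) x2=(-1.8761, -0.4442, 1.5239) x3=(-1.2986, -1.4939, -1.0405) x4=(-1.7457, 1.9035, 0.5399)
step 11: x0=(-1.4084, -1.1525, -1.0589) x1=(1.4686, -1.2880, 1.7922) x2=(-1.8733, -0.4685, 1.5348) x3=(-1.3154, -1.5181, -1.0092) x4=(-1.7452, 1.9036, 0.5284)
step 12: x0=(-1.3947, -1.1672, -1.0450) x1=(1.3709, -1.2494, 1.7526) x2=(-1.8692, -0.4929, 1.5444) x3=(-1.3318, -1.5418, -0.9768) x4=(-1.7437, 1.9010, 0.5168)
step 13: x0=(-1.3805, -1.1806, -1.0298) x1=(1.2656, -1.2082, 1.7083) x2=(-1.8639, -0.5175, 1.5525) x3=(-1.3478, -1.5652, -0.9433) x4=(-1.7412, 1.8958, 0.5049)
step 14: x0=(-1.3659, -1.1928, -1.0133) x1=(1.1531, -1.1647, 1.6597) x2=(-1.8573, -0.5421, 1.5592) x3=(-1.3635, -1.5881, -0.9087) x4=(-1.7378, 1.8879, 0.4928)
step 15: x0=(-1.3509, -1.2037, -0.9955) x1=(1.0339, -1.1190, 1.6071) x2=(-1.8496, -0.5667, 1.5644) x3=(-1.3788, -1.6105, -0.8731) x4=(-1.7336, 1.8773, 0.4806)
step 16: x0=(-1.3355, -1.2134, -0.9766) x1=(0.9085, -1.0713, 1.5505) x2=(-1.8409, -0.5913, 1.5682) x3=(-1.3940, -1.6325, -0.8365) x4=(-1.7285, 1.8642, 0.4682)
step 17: x0=(-1.3198, -1.2219, -0.9565) x1=(0.7774, -1.0219, 1.4904) x2=(-1.8312, -0.6158, 1.5705) x3=(-1.4089, -1.6540, -0.7989) x4=(-1.7226, 1.8484, 0.4556)
step 18: x0=(-1.3037, -1.2292, -0.9354) x1=(0.6411, -0.9708, 1.4271) x2=(-1.8207, -0.6402, 1.5714) x3=(-1.4237, -1.6750, -0.7603) x4=(-1.7159, 1.8301, 0.4429)
step 19: x0=(-1.2873, -1.2353, -0.9133) x1=(0.5002, -0.9184, 1.3607) x2=(-1.8094, -0.6644, 1.5709) x3=(-1.4383, -1.6955, -0.7209) x4=(-1.7086, 1.8093, 0.4300)
step 20: x0=(-1.2706, -1.2402, -0.8903) x1=(0.3553, -0.8647, 1.2917) x2=(-1.7975, -0.6885, 1.5691) x3=(-1.4529, -1.7155, -0.6807) x4=(-1.7006, 1.7861, 0.4170)
step 21: x0=(-1.2536, -1.2440, -0.8665) x1=(0.2070, -0.8100, 1.2203) x2=(-1.7850, -0.7122, 1.5658) x3=(-1.4674, -1.7350, -0.6396) x4=(-1.6921, 1.7604, 0.4038)
step 22: x0=(-1.2365, -1.2467, -0.8418) x1=(0.0557, -0.7544, 1.1468) x2=(-1.7721, -0.7358, 1.5613) x3=(-1.4818, -1.7539, -0.5979) x4=(-1.6831, 1.7324, 0.3905)
step 23: x0=(-1.2192, -1.2483, -0.8164) x1=(-0.0979, -0.6980, 1.0715) x2=(-1.7588, -0.7590, 1.5555) x3=(-1.4963, -1.7722, -0.5554) x4=(-1.6735, 1.7020, 0.3770)
step 24: x0=(-1.2018, -1.2489, -0.7904) x1=(-0.2534, -0.6410, 0.9947) x2=(-1.7452, -0.7820, 1.5484) x3=(-1.5109, -1.7900, -0.5123) x4=(-1.6636, 1.6695, 0.3635)
step 25: x0=(-1.1843, -1.2484, -0.7637) x1=(-0.4101, -0.5835, 0.9166) x2=(-1.7315, -0.8046, 1.5402) x3=(-1.5255, -1.8073, -0.4687) x4=(-1.6533, 1.6347, 0.3498)
step 26: x0=(-1.1667, -1.2471, -0.7366) x1=(-0.5678, -0.5255, 0.8375) x2=(-1.7176, -0.8269, 1.5310) x3=(-1.5401, -1.8240, -0.4246) x4=(-1.6428, 1.5979, 0.3360)

no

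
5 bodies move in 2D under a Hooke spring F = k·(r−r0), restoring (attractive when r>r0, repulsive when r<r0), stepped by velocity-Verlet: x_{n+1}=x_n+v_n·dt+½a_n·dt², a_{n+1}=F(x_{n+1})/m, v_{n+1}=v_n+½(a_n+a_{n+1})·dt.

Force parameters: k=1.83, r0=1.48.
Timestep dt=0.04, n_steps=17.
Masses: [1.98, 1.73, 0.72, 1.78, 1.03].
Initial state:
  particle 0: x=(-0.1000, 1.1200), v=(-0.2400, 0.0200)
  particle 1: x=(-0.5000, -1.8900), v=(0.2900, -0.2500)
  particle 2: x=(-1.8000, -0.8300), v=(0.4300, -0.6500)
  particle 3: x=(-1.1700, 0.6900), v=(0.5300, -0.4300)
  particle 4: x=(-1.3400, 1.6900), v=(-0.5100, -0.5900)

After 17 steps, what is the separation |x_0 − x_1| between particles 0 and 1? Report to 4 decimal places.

1.8426

step 0: x0=(-0.1000, 1.1200) x1=(-0.5000, -1.8900) x2=(-1.8000, -0.8300) x3=(-1.1700, 0.6900) x4=(-1.3400, 1.6900)
step 1: x0=(-0.1100, 1.1191) x1=(-0.4890, -1.8958) x2=(-1.7805, -0.8521) x3=(-1.1488, 0.6713) x4=(-1.3602, 1.6626)
step 2: x0=(-0.1207, 1.1148) x1=(-0.4793, -1.8933) x2=(-1.7565, -0.8663) x3=(-1.1276, 0.6494) x4=(-1.3801, 1.6275)
step 3: x0=(-0.1320, 1.1071) x1=(-0.4709, -1.8826) x2=(-1.7283, -0.8727) x3=(-1.1064, 0.6245) x4=(-1.3995, 1.5851)
step 4: x0=(-0.1439, 1.0962) x1=(-0.4638, -1.8639) x2=(-1.6963, -0.8715) x3=(-1.0851, 0.5966) x4=(-1.4184, 1.5354)
step 5: x0=(-0.1562, 1.0821) x1=(-0.4579, -1.8376) x2=(-1.6607, -0.8630) x3=(-1.0639, 0.5657) x4=(-1.4369, 1.4789)
step 6: x0=(-0.1689, 1.0650) x1=(-0.4532, -1.8038) x2=(-1.6220, -0.8478) x3=(-1.0426, 0.5320) x4=(-1.4550, 1.4159)
step 7: x0=(-0.1818, 1.0450) x1=(-0.4496, -1.7631) x2=(-1.5807, -0.8265) x3=(-1.0212, 0.4957) x4=(-1.4726, 1.3470)
step 8: x0=(-0.1949, 1.0224) x1=(-0.4472, -1.7159) x2=(-1.5373, -0.7996) x3=(-0.9998, 0.4570) x4=(-1.4899, 1.2726)
step 9: x0=(-0.2080, 0.9973) x1=(-0.4457, -1.6626) x2=(-1.4922, -0.7680) x3=(-0.9781, 0.4159) x4=(-1.5068, 1.1935)
step 10: x0=(-0.2210, 0.9701) x1=(-0.4450, -1.6038) x2=(-1.4462, -0.7327) x3=(-0.9563, 0.3729) x4=(-1.5235, 1.1101)
step 11: x0=(-0.2338, 0.9409) x1=(-0.4452, -1.5402) x2=(-1.3996, -0.6943) x3=(-0.9341, 0.3281) x4=(-1.5401, 1.0231)
step 12: x0=(-0.2463, 0.9102) x1=(-0.4460, -1.4724) x2=(-1.3531, -0.6541) x3=(-0.9117, 0.2818) x4=(-1.5567, 0.9333)
step 13: x0=(-0.2585, 0.8781) x1=(-0.4474, -1.4009) x2=(-1.3072, -0.6128) x3=(-0.8887, 0.2343) x4=(-1.5734, 0.8413)
step 14: x0=(-0.2702, 0.8451) x1=(-0.4491, -1.3265) x2=(-1.2624, -0.5715) x3=(-0.8653, 0.1860) x4=(-1.5906, 0.7477)
step 15: x0=(-0.2814, 0.8114) x1=(-0.4510, -1.2500) x2=(-1.2192, -0.5310) x3=(-0.8413, 0.1372) x4=(-1.6083, 0.6532)
step 16: x0=(-0.2920, 0.7774) x1=(-0.4530, -1.1719) x2=(-1.1780, -0.4923) x3=(-0.8166, 0.0882) x4=(-1.6268, 0.5583)
step 17: x0=(-0.3020, 0.7433) x1=(-0.4548, -1.0930) x2=(-1.1393, -0.4560) x3=(-0.7911, 0.0393) x4=(-1.6464, 0.4636)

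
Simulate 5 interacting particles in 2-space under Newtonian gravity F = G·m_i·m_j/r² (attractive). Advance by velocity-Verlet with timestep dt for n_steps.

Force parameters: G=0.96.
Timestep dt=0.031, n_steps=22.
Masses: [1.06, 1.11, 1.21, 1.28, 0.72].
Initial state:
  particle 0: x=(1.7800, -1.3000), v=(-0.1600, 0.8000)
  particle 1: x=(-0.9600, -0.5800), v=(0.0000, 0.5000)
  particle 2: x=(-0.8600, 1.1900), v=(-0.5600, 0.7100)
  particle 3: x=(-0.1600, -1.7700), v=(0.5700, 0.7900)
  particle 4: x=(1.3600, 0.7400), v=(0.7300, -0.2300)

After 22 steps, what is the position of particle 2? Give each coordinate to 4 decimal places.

(-1.1936, 1.5511)

step 0: x0=(1.7800, -1.3000) x1=(-0.9600, -0.5800) x2=(-0.8600, 1.1900) x3=(-0.1600, -1.7700) x4=(1.3600, 0.7400)
step 1: x0=(1.7748, -1.2751) x1=(-0.9597, -0.5646) x2=(-0.8773, 1.2117) x3=(-0.1423, -1.7452) x4=(1.3824, 0.7327)
step 2: x0=(1.7691, -1.2501) x1=(-0.9589, -0.5492) x2=(-0.8943, 1.2330) x3=(-0.1247, -1.7197) x4=(1.4045, 0.7250)
step 3: x0=(1.7628, -1.2248) x1=(-0.9576, -0.5340) x2=(-0.9112, 1.2537) x3=(-0.1071, -1.6936) x4=(1.4263, 0.7169)
step 4: x0=(1.7561, -1.1994) x1=(-0.9557, -0.5188) x2=(-0.9279, 1.2739) x3=(-0.0895, -1.6668) x4=(1.4477, 0.7085)
step 5: x0=(1.7488, -1.1738) x1=(-0.9532, -0.5038) x2=(-0.9444, 1.2935) x3=(-0.0720, -1.6394) x4=(1.4687, 0.6996)
step 6: x0=(1.7409, -1.1480) x1=(-0.9502, -0.4888) x2=(-0.9607, 1.3127) x3=(-0.0544, -1.6114) x4=(1.4894, 0.6903)
step 7: x0=(1.7325, -1.1220) x1=(-0.9466, -0.4740) x2=(-0.9768, 1.3313) x3=(-0.0369, -1.5827) x4=(1.5098, 0.6806)
step 8: x0=(1.7236, -1.0959) x1=(-0.9425, -0.4592) x2=(-0.9927, 1.3495) x3=(-0.0194, -1.5533) x4=(1.5298, 0.6705)
step 9: x0=(1.7141, -1.0695) x1=(-0.9378, -0.4446) x2=(-1.0085, 1.3671) x3=(-0.0020, -1.5233) x4=(1.5495, 0.6599)
step 10: x0=(1.7040, -1.0429) x1=(-0.9325, -0.4300) x2=(-1.0240, 1.3842) x3=(0.0155, -1.4927) x4=(1.5688, 0.6488)
step 11: x0=(1.6933, -1.0161) x1=(-0.9266, -0.4155) x2=(-1.0393, 1.4008) x3=(0.0329, -1.4614) x4=(1.5878, 0.6372)
step 12: x0=(1.6820, -0.9890) x1=(-0.9202, -0.4011) x2=(-1.0544, 1.4170) x3=(0.0504, -1.4295) x4=(1.6064, 0.6252)
step 13: x0=(1.6701, -0.9617) x1=(-0.9131, -0.3868) x2=(-1.0693, 1.4326) x3=(0.0678, -1.3969) x4=(1.6247, 0.6126)
step 14: x0=(1.6576, -0.9342) x1=(-0.9054, -0.3726) x2=(-1.0840, 1.4477) x3=(0.0852, -1.3636) x4=(1.6426, 0.5994)
step 15: x0=(1.6444, -0.9065) x1=(-0.8972, -0.3585) x2=(-1.0985, 1.4624) x3=(0.1027, -1.3297) x4=(1.6601, 0.5857)
step 16: x0=(1.6305, -0.8784) x1=(-0.8883, -0.3444) x2=(-1.1128, 1.4765) x3=(0.1201, -1.2951) x4=(1.6773, 0.5714)
step 17: x0=(1.6161, -0.8501) x1=(-0.8787, -0.3305) x2=(-1.1268, 1.4901) x3=(0.1376, -1.2599) x4=(1.6940, 0.5565)
step 18: x0=(1.6009, -0.8215) x1=(-0.8685, -0.3167) x2=(-1.1406, 1.5033) x3=(0.1551, -1.2240) x4=(1.7104, 0.5409)
step 19: x0=(1.5850, -0.7926) x1=(-0.8577, -0.3029) x2=(-1.1542, 1.5160) x3=(0.1726, -1.1874) x4=(1.7263, 0.5246)
step 20: x0=(1.5684, -0.7634) x1=(-0.8462, -0.2893) x2=(-1.1676, 1.5282) x3=(0.1902, -1.1501) x4=(1.7418, 0.5076)
step 21: x0=(1.5511, -0.7339) x1=(-0.8340, -0.2757) x2=(-1.1807, 1.5398) x3=(0.2079, -1.1121) x4=(1.7568, 0.4899)
step 22: x0=(1.5330, -0.7040) x1=(-0.8211, -0.2623) x2=(-1.1936, 1.5511) x3=(0.2256, -1.0735) x4=(1.7712, 0.4713)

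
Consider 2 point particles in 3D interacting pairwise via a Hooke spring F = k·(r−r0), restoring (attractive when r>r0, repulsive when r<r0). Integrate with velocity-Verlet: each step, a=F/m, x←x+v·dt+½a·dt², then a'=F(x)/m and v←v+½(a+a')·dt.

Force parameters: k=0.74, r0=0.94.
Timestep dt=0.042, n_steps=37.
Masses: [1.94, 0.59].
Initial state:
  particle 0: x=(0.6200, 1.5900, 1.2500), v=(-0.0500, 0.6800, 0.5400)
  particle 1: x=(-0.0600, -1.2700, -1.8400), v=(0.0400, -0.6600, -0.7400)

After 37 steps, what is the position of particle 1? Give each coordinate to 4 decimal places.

step 0: x0=(0.6200, 1.5900, 1.2500) x1=(-0.0600, -1.2700, -1.8400)
step 1: x0=(0.6177, 1.6178, 1.2719) x1=(-0.0577, -1.2953, -1.8684)
step 2: x0=(0.6151, 1.6441, 1.2921) x1=(-0.0543, -1.3155, -1.8914)
step 3: x0=(0.6121, 1.6688, 1.3106) x1=(-0.0497, -1.3305, -1.9088)
step 4: x0=(0.6088, 1.6919, 1.3274) x1=(-0.0439, -1.3403, -1.9206)
step 5: x0=(0.6051, 1.7134, 1.3425) x1=(-0.0370, -1.3449, -1.9268)
step 6: x0=(0.6010, 1.7333, 1.3559) x1=(-0.0290, -1.3440, -1.9272)
step 7: x0=(0.5967, 1.7515, 1.3675) x1=(-0.0199, -1.3378, -1.9218)
step 8: x0=(0.5920, 1.7681, 1.3773) x1=(-0.0097, -1.3261, -1.9107)
step 9: x0=(0.5870, 1.7830, 1.3854) x1=(0.0016, -1.3090, -1.8938)
step 10: x0=(0.5816, 1.7963, 1.3917) x1=(0.0139, -1.2865, -1.8711)
step 11: x0=(0.5760, 1.8079, 1.3963) x1=(0.0272, -1.2586, -1.8428)
step 12: x0=(0.5701, 1.8180, 1.3992) x1=(0.0414, -1.2253, -1.8087)
step 13: x0=(0.5639, 1.8263, 1.4004) x1=(0.0566, -1.1867, -1.7691)
step 14: x0=(0.5574, 1.8331, 1.3999) x1=(0.0727, -1.1428, -1.7239)
step 15: x0=(0.5507, 1.8384, 1.3977) x1=(0.0896, -1.0938, -1.6733)
step 16: x0=(0.5437, 1.8420, 1.3940) x1=(0.1072, -1.0397, -1.6175)
step 17: x0=(0.5365, 1.8442, 1.3886) x1=(0.1257, -0.9807, -1.5564)
step 18: x0=(0.5291, 1.8449, 1.3818) x1=(0.1448, -0.9169, -1.4903)
step 19: x0=(0.5215, 1.8442, 1.3734) x1=(0.1646, -0.8484, -1.4194)
step 20: x0=(0.5137, 1.8422, 1.3637) x1=(0.1850, -0.7754, -1.3438)
step 21: x0=(0.5057, 1.8388, 1.3525) x1=(0.2060, -0.6980, -1.2637)
step 22: x0=(0.4976, 1.8341, 1.3401) x1=(0.2274, -0.6164, -1.1793)
step 23: x0=(0.4894, 1.8282, 1.3264) x1=(0.2493, -0.5309, -1.0908)
step 24: x0=(0.4810, 1.8212, 1.3115) x1=(0.2715, -0.4416, -0.9984)
step 25: x0=(0.4726, 1.8131, 1.2955) x1=(0.2941, -0.3488, -0.9024)
step 26: x0=(0.4640, 1.8040, 1.2786) x1=(0.3169, -0.2526, -0.8030)
step 27: x0=(0.4554, 1.7939, 1.2606) x1=(0.3400, -0.1533, -0.7005)
step 28: x0=(0.4468, 1.7830, 1.2418) x1=(0.3633, -0.0512, -0.5951)
step 29: x0=(0.4381, 1.7713, 1.2222) x1=(0.3866, 0.0535, -0.4872)
step 30: x0=(0.4294, 1.7588, 1.2019) x1=(0.4101, 0.1605, -0.3769)
step 31: x0=(0.4206, 1.7458, 1.1809) x1=(0.4335, 0.2696, -0.2646)
step 32: x0=(0.4119, 1.7322, 1.1595) x1=(0.4570, 0.3804, -0.1505)
step 33: x0=(0.4032, 1.7182, 1.1376) x1=(0.4804, 0.4928, -0.0350)
step 34: x0=(0.3945, 1.7038, 1.1153) x1=(0.5037, 0.6064, 0.0816)
step 35: x0=(0.3859, 1.6891, 1.0928) x1=(0.5269, 0.7209, 0.1992)
step 36: x0=(0.3773, 1.6742, 1.0701) x1=(0.5500, 0.8360, 0.3173)
step 37: x0=(0.3687, 1.6592, 1.0474) x1=(0.5731, 0.9514, 0.4357)

(0.5731, 0.9514, 0.4357)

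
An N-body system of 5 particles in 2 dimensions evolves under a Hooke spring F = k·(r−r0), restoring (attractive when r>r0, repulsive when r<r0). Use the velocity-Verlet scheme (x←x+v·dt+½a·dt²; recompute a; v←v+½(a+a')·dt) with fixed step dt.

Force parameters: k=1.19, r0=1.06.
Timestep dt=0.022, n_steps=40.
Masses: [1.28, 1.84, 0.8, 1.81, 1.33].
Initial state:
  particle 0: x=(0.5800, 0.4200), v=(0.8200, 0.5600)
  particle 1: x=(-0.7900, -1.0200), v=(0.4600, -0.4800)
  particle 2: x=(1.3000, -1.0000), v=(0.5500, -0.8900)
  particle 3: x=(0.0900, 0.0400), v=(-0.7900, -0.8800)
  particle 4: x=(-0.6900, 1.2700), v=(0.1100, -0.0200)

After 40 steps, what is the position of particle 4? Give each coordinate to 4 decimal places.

step 0: x0=(0.5800, 0.4200) x1=(-0.7900, -1.0200) x2=(1.3000, -1.0000) x3=(0.0900, 0.0400) x4=(-0.6900, 1.2700)
step 1: x0=(0.5979, 0.4322) x1=(-0.7796, -1.0302) x2=(1.3110, -1.0188) x3=(0.0726, 0.0206) x4=(-0.6872, 1.2688)
step 2: x0=(0.6157, 0.4441) x1=(-0.7686, -1.0398) x2=(1.3199, -1.0358) x3=(0.0550, 0.0010) x4=(-0.6836, 1.2662)
step 3: x0=(0.6331, 0.4556) x1=(-0.7569, -1.0486) x2=(1.3266, -1.0512) x3=(0.0375, -0.0188) x4=(-0.6791, 1.2622)
step 4: x0=(0.6503, 0.4667) x1=(-0.7447, -1.0568) x2=(1.3311, -1.0648) x3=(0.0198, -0.0386) x4=(-0.6739, 1.2567)
step 5: x0=(0.6673, 0.4775) x1=(-0.7319, -1.0643) x2=(1.3334, -1.0766) x3=(0.0022, -0.0586) x4=(-0.6678, 1.2497)
step 6: x0=(0.6839, 0.4878) x1=(-0.7186, -1.0712) x2=(1.3335, -1.0867) x3=(-0.0154, -0.0787) x4=(-0.6610, 1.2413)
step 7: x0=(0.7001, 0.4976) x1=(-0.7047, -1.0773) x2=(1.3314, -1.0949) x3=(-0.0330, -0.0988) x4=(-0.6533, 1.2314)
step 8: x0=(0.7160, 0.5070) x1=(-0.6902, -1.0828) x2=(1.3271, -1.1014) x3=(-0.0506, -0.1190) x4=(-0.6448, 1.2200)
step 9: x0=(0.7316, 0.5159) x1=(-0.6751, -1.0877) x2=(1.3207, -1.1060) x3=(-0.0680, -0.1392) x4=(-0.6355, 1.2072)
step 10: x0=(0.7467, 0.5242) x1=(-0.6596, -1.0919) x2=(1.3121, -1.1088) x3=(-0.0854, -0.1595) x4=(-0.6254, 1.1930)
step 11: x0=(0.7614, 0.5319) x1=(-0.6435, -1.0954) x2=(1.3015, -1.1099) x3=(-0.1026, -0.1797) x4=(-0.6145, 1.1773)
step 12: x0=(0.7757, 0.5390) x1=(-0.6269, -1.0983) x2=(1.2888, -1.1092) x3=(-0.1197, -0.2000) x4=(-0.6029, 1.1602)
step 13: x0=(0.7896, 0.5456) x1=(-0.6098, -1.1006) x2=(1.2741, -1.1067) x3=(-0.1367, -0.2202) x4=(-0.5905, 1.1417)
step 14: x0=(0.8029, 0.5515) x1=(-0.5923, -1.1022) x2=(1.2575, -1.1025) x3=(-0.1535, -0.2403) x4=(-0.5774, 1.1219)
step 15: x0=(0.8158, 0.5568) x1=(-0.5743, -1.1033) x2=(1.2389, -1.0966) x3=(-0.1701, -0.2604) x4=(-0.5636, 1.1008)
step 16: x0=(0.8282, 0.5614) x1=(-0.5558, -1.1038) x2=(1.2185, -1.0891) x3=(-0.1865, -0.2804) x4=(-0.5490, 1.0783)
step 17: x0=(0.8400, 0.5654) x1=(-0.5369, -1.1037) x2=(1.1964, -1.0799) x3=(-0.2027, -0.3002) x4=(-0.5338, 1.0545)
step 18: x0=(0.8514, 0.5686) x1=(-0.5177, -1.1030) x2=(1.1726, -1.0692) x3=(-0.2187, -0.3199) x4=(-0.5179, 1.0295)
step 19: x0=(0.8622, 0.5712) x1=(-0.4980, -1.1018) x2=(1.1472, -1.0570) x3=(-0.2344, -0.3395) x4=(-0.5014, 1.0033)
step 20: x0=(0.8724, 0.5731) x1=(-0.4779, -1.1001) x2=(1.1202, -1.0433) x3=(-0.2499, -0.3589) x4=(-0.4843, 0.9760)
step 21: x0=(0.8821, 0.5743) x1=(-0.4575, -1.0978) x2=(1.0918, -1.0282) x3=(-0.2652, -0.3781) x4=(-0.4666, 0.9475)
step 22: x0=(0.8912, 0.5747) x1=(-0.4368, -1.0951) x2=(1.0621, -1.0118) x3=(-0.2802, -0.3971) x4=(-0.4483, 0.9179)
step 23: x0=(0.8998, 0.5745) x1=(-0.4157, -1.0919) x2=(1.0311, -0.9940) x3=(-0.2950, -0.4158) x4=(-0.4296, 0.8873)
step 24: x0=(0.9077, 0.5735) x1=(-0.3943, -1.0883) x2=(0.9990, -0.9751) x3=(-0.3095, -0.4343) x4=(-0.4103, 0.8557)
step 25: x0=(0.9151, 0.5718) x1=(-0.3727, -1.0843) x2=(0.9658, -0.9550) x3=(-0.3238, -0.4526) x4=(-0.3906, 0.8232)
step 26: x0=(0.9219, 0.5694) x1=(-0.3507, -1.0798) x2=(0.9317, -0.9339) x3=(-0.3378, -0.4706) x4=(-0.3704, 0.7898)
step 27: x0=(0.9281, 0.5663) x1=(-0.3285, -1.0750) x2=(0.8968, -0.9117) x3=(-0.3517, -0.4882) x4=(-0.3498, 0.7555)
step 28: x0=(0.9337, 0.5625) x1=(-0.3061, -1.0699) x2=(0.8611, -0.8887) x3=(-0.3652, -0.5056) x4=(-0.3289, 0.7205)
step 29: x0=(0.9387, 0.5580) x1=(-0.2834, -1.0644) x2=(0.8247, -0.8647) x3=(-0.3786, -0.5227) x4=(-0.3076, 0.6847)
step 30: x0=(0.9432, 0.5528) x1=(-0.2605, -1.0586) x2=(0.7879, -0.8400) x3=(-0.3918, -0.5394) x4=(-0.2861, 0.6483)
step 31: x0=(0.9470, 0.5469) x1=(-0.2373, -1.0525) x2=(0.7506, -0.8145) x3=(-0.4049, -0.5558) x4=(-0.2642, 0.6112)
step 32: x0=(0.9503, 0.5404) x1=(-0.2140, -1.0461) x2=(0.7130, -0.7884) x3=(-0.4177, -0.5719) x4=(-0.2422, 0.5736)
step 33: x0=(0.9530, 0.5332) x1=(-0.1904, -1.0396) x2=(0.6753, -0.7617) x3=(-0.4305, -0.5877) x4=(-0.2199, 0.5355)
step 34: x0=(0.9551, 0.5253) x1=(-0.1667, -1.0328) x2=(0.6374, -0.7344) x3=(-0.4431, -0.6031) x4=(-0.1974, 0.4970)
step 35: x0=(0.9567, 0.5169) x1=(-0.1428, -1.0258) x2=(0.5994, -0.7067) x3=(-0.4556, -0.6182) x4=(-0.1748, 0.4580)
step 36: x0=(0.9578, 0.5078) x1=(-0.1187, -1.0186) x2=(0.5616, -0.6786) x3=(-0.4680, -0.6331) x4=(-0.1521, 0.4188)
step 37: x0=(0.9583, 0.4981) x1=(-0.0944, -1.0113) x2=(0.5239, -0.6500) x3=(-0.4804, -0.6476) x4=(-0.1293, 0.3792)
step 38: x0=(0.9583, 0.4879) x1=(-0.0699, -1.0038) x2=(0.4865, -0.6212) x3=(-0.4927, -0.6618) x4=(-0.1065, 0.3395)
step 39: x0=(0.9578, 0.4770) x1=(-0.0453, -0.9962) x2=(0.4493, -0.5920) x3=(-0.5049, -0.6758) x4=(-0.0836, 0.2996)
step 40: x0=(0.9568, 0.4657) x1=(-0.0206, -0.9885) x2=(0.4126, -0.5626) x3=(-0.5171, -0.6896) x4=(-0.0607, 0.2596)

(-0.0607, 0.2596)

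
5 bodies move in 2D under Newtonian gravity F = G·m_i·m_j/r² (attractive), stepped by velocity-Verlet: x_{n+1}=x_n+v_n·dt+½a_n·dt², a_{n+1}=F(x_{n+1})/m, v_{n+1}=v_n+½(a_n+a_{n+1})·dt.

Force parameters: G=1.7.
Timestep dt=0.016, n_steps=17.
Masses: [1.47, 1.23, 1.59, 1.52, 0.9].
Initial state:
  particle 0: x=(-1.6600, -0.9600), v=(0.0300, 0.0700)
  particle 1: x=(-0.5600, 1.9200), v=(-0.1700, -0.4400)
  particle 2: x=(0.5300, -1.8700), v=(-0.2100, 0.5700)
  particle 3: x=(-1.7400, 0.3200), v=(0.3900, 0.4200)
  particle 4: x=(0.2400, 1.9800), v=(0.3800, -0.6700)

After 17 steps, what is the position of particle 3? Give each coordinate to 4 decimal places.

(-1.6046, 0.3948)

step 0: x0=(-1.6600, -0.9600) x1=(-0.5600, 1.9200) x2=(0.5300, -1.8700) x3=(-1.7400, 0.3200) x4=(0.2400, 1.9800)
step 1: x0=(-1.6595, -0.9587) x1=(-0.5625, 1.9129) x2=(0.5266, -1.8608) x3=(-1.7337, 0.3266) x4=(0.2456, 1.9692)
step 2: x0=(-1.6588, -0.9569) x1=(-0.5645, 1.9055) x2=(0.5230, -1.8515) x3=(-1.7271, 0.3329) x4=(0.2503, 1.9581)
step 3: x0=(-1.6580, -0.9547) x1=(-0.5660, 1.8980) x2=(0.5192, -1.8420) x3=(-1.7204, 0.3389) x4=(0.2541, 1.9469)
step 4: x0=(-1.6570, -0.9521) x1=(-0.5670, 1.8902) x2=(0.5152, -1.8323) x3=(-1.7134, 0.3446) x4=(0.2570, 1.9354)
step 5: x0=(-1.6560, -0.9490) x1=(-0.5676, 1.8822) x2=(0.5111, -1.8225) x3=(-1.7063, 0.3501) x4=(0.2590, 1.9238)
step 6: x0=(-1.6547, -0.9455) x1=(-0.5678, 1.8740) x2=(0.5068, -1.8126) x3=(-1.6990, 0.3552) x4=(0.2601, 1.9119)
step 7: x0=(-1.6534, -0.9416) x1=(-0.5675, 1.8656) x2=(0.5024, -1.8025) x3=(-1.6914, 0.3602) x4=(0.2604, 1.8999)
step 8: x0=(-1.6519, -0.9373) x1=(-0.5667, 1.8569) x2=(0.4978, -1.7922) x3=(-1.6837, 0.3648) x4=(0.2597, 1.8877)
step 9: x0=(-1.6502, -0.9326) x1=(-0.5655, 1.8480) x2=(0.4930, -1.7818) x3=(-1.6757, 0.3692) x4=(0.2581, 1.8752)
step 10: x0=(-1.6484, -0.9274) x1=(-0.5639, 1.8388) x2=(0.4880, -1.7712) x3=(-1.6675, 0.3733) x4=(0.2557, 1.8626)
step 11: x0=(-1.6464, -0.9218) x1=(-0.5618, 1.8294) x2=(0.4829, -1.7604) x3=(-1.6592, 0.3772) x4=(0.2523, 1.8498)
step 12: x0=(-1.6443, -0.9158) x1=(-0.5593, 1.8197) x2=(0.4775, -1.7495) x3=(-1.6506, 0.3807) x4=(0.2480, 1.8368)
step 13: x0=(-1.6420, -0.9093) x1=(-0.5563, 1.8097) x2=(0.4720, -1.7385) x3=(-1.6418, 0.3841) x4=(0.2428, 1.8236)
step 14: x0=(-1.6395, -0.9024) x1=(-0.5528, 1.7995) x2=(0.4664, -1.7272) x3=(-1.6328, 0.3871) x4=(0.2366, 1.8102)
step 15: x0=(-1.6369, -0.8951) x1=(-0.5488, 1.7890) x2=(0.4605, -1.7158) x3=(-1.6236, 0.3899) x4=(0.2294, 1.7967)
step 16: x0=(-1.6340, -0.8873) x1=(-0.5443, 1.7782) x2=(0.4544, -1.7042) x3=(-1.6142, 0.3925) x4=(0.2212, 1.7829)
step 17: x0=(-1.6311, -0.8791) x1=(-0.5393, 1.7672) x2=(0.4482, -1.6925) x3=(-1.6046, 0.3948) x4=(0.2120, 1.7690)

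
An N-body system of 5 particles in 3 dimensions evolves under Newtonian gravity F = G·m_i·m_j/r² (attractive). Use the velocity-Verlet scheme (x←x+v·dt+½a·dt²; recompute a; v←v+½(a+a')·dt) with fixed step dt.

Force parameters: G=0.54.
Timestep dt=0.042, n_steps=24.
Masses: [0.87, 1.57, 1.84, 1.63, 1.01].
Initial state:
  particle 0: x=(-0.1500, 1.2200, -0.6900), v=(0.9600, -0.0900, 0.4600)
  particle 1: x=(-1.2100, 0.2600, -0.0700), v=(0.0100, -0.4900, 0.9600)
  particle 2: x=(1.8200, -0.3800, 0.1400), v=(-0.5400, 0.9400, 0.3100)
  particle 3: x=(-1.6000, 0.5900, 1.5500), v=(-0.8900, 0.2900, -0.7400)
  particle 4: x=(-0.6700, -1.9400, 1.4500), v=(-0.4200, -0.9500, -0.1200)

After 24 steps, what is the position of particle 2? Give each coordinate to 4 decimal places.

step 0: x0=(-0.1500, 1.2200, -0.6900) x1=(-1.2100, 0.2600, -0.0700) x2=(1.8200, -0.3800, 0.1400) x3=(-1.6000, 0.5900, 1.5500) x4=(-0.6700, -1.9400, 1.4500)
step 1: x0=(-0.1099, 1.2159, -0.6704) x1=(-1.2094, 0.2395, -0.0294) x2=(1.7971, -0.3405, 0.1530) x3=(-1.6372, 0.6021, 1.5186) x4=(-0.6876, -1.9797, 1.4449)
step 2: x0=(-0.0700, 1.2112, -0.6503) x1=(-1.2086, 0.2192, 0.0116) x2=(1.7738, -0.3009, 0.1661) x3=(-1.6741, 0.6139, 1.4866) x4=(-0.7052, -2.0188, 1.4395)
step 3: x0=(-0.0305, 1.2059, -0.6297) x1=(-1.2075, 0.1991, 0.0532) x2=(1.7501, -0.2612, 0.1792) x3=(-1.7105, 0.6254, 1.4538) x4=(-0.7228, -2.0575, 1.4340)
step 4: x0=(0.0087, 1.2000, -0.6086) x1=(-1.2062, 0.1792, 0.0953) x2=(1.7260, -0.2214, 0.1923) x3=(-1.7466, 0.6367, 1.4204) x4=(-0.7404, -2.0957, 1.4282)
step 5: x0=(0.0476, 1.1936, -0.5870) x1=(-1.2047, 0.1595, 0.1379) x2=(1.7014, -0.1815, 0.2054) x3=(-1.7822, 0.6477, 1.3863) x4=(-0.7579, -2.1334, 1.4223)
step 6: x0=(0.0863, 1.1866, -0.5649) x1=(-1.2031, 0.1401, 0.1812) x2=(1.6763, -0.1416, 0.2185) x3=(-1.8173, 0.6583, 1.3515) x4=(-0.7754, -2.1707, 1.4162)
step 7: x0=(0.1248, 1.1790, -0.5424) x1=(-1.2014, 0.1209, 0.2251) x2=(1.6508, -0.1015, 0.2316) x3=(-1.8518, 0.6685, 1.3159) x4=(-0.7928, -2.2074, 1.4099)
step 8: x0=(0.1631, 1.1708, -0.5193) x1=(-1.1997, 0.1021, 0.2695) x2=(1.6249, -0.0614, 0.2447) x3=(-1.8857, 0.6783, 1.2796) x4=(-0.8103, -2.2437, 1.4034)
step 9: x0=(0.2012, 1.1621, -0.4958) x1=(-1.1981, 0.0836, 0.3146) x2=(1.5984, -0.0212, 0.2578) x3=(-1.9190, 0.6877, 1.2426) x4=(-0.8277, -2.2795, 1.3968)
step 10: x0=(0.2392, 1.1528, -0.4718) x1=(-1.1965, 0.0656, 0.3603) x2=(1.5715, 0.0192, 0.2709) x3=(-1.9516, 0.6966, 1.2049) x4=(-0.8451, -2.3148, 1.3900)
step 11: x0=(0.2771, 1.1430, -0.4473) x1=(-1.1950, 0.0479, 0.4065) x2=(1.5440, 0.0596, 0.2840) x3=(-1.9834, 0.7050, 1.1666) x4=(-0.8624, -2.3497, 1.3830)
step 12: x0=(0.3149, 1.1325, -0.4222) x1=(-1.1938, 0.0307, 0.4532) x2=(1.5160, 0.1002, 0.2970) x3=(-2.0145, 0.7128, 1.1276) x4=(-0.8798, -2.3840, 1.3759)
step 13: x0=(0.3527, 1.1215, -0.3967) x1=(-1.1928, 0.0141, 0.5004) x2=(1.4874, 0.1409, 0.3099) x3=(-2.0447, 0.7200, 1.0880) x4=(-0.8971, -2.4180, 1.3686)
step 14: x0=(0.3905, 1.1098, -0.3706) x1=(-1.1920, -0.0020, 0.5480) x2=(1.4583, 0.1818, 0.3228) x3=(-2.0739, 0.7265, 1.0479) x4=(-0.9143, -2.4514, 1.3612)
step 15: x0=(0.4284, 1.0974, -0.3440) x1=(-1.1916, -0.0176, 0.5960) x2=(1.4286, 0.2227, 0.3356) x3=(-2.1023, 0.7325, 1.0074) x4=(-0.9316, -2.4844, 1.3536)
step 16: x0=(0.4663, 1.0844, -0.3167) x1=(-1.1915, -0.0326, 0.6443) x2=(1.3983, 0.2639, 0.3483) x3=(-2.1297, 0.7378, 0.9664) x4=(-0.9488, -2.5169, 1.3460)
step 17: x0=(0.5045, 1.0706, -0.2888) x1=(-1.1918, -0.0470, 0.6927) x2=(1.3673, 0.3052, 0.3608) x3=(-2.1562, 0.7424, 0.9252) x4=(-0.9660, -2.5489, 1.3381)
step 18: x0=(0.5429, 1.0560, -0.2602) x1=(-1.1924, -0.0609, 0.7412) x2=(1.3356, 0.3468, 0.3732) x3=(-2.1817, 0.7463, 0.8838) x4=(-0.9831, -2.5805, 1.3302)
step 19: x0=(0.5816, 1.0406, -0.2308) x1=(-1.1933, -0.0741, 0.7898) x2=(1.3032, 0.3886, 0.3854) x3=(-2.2063, 0.7496, 0.8422) x4=(-1.0003, -2.6116, 1.3222)
step 20: x0=(0.6207, 1.0242, -0.2005) x1=(-1.1945, -0.0868, 0.8383) x2=(1.2701, 0.4306, 0.3973) x3=(-2.2300, 0.7523, 0.8005) x4=(-1.0174, -2.6423, 1.3140)
step 21: x0=(0.6605, 1.0068, -0.1691) x1=(-1.1961, -0.0990, 0.8867) x2=(1.2361, 0.4730, 0.4089) x3=(-2.2527, 0.7544, 0.7588) x4=(-1.0345, -2.6725, 1.3058)
step 22: x0=(0.7009, 0.9882, -0.1365) x1=(-1.1979, -0.1107, 0.9350) x2=(1.2012, 0.5158, 0.4200) x3=(-2.2746, 0.7559, 0.7172) x4=(-1.0515, -2.7023, 1.2974)
step 23: x0=(0.7423, 0.9683, -0.1022) x1=(-1.2000, -0.1219, 0.9830) x2=(1.1653, 0.5590, 0.4305) x3=(-2.2956, 0.7569, 0.6756) x4=(-1.0685, -2.7316, 1.2890)
step 24: x0=(0.7847, 0.9467, -0.0660) x1=(-1.2022, -0.1326, 1.0308) x2=(1.1284, 0.6028, 0.4402) x3=(-2.3159, 0.7574, 0.6342) x4=(-1.0855, -2.7605, 1.2805)

(1.1284, 0.6028, 0.4402)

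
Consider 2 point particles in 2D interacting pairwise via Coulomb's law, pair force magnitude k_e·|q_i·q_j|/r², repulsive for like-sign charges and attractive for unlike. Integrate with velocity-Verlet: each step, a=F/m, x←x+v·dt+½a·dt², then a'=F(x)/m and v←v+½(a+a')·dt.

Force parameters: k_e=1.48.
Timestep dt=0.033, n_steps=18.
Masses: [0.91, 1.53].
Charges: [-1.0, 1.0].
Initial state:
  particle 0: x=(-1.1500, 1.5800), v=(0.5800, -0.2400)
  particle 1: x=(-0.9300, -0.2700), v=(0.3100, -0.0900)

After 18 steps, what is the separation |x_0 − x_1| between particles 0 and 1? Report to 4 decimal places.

step 0: x0=(-1.1500, 1.5800) x1=(-0.9300, -0.2700)
step 1: x0=(-1.1308, 1.5718) x1=(-0.9198, -0.2728)
step 2: x0=(-1.1116, 1.5631) x1=(-0.9096, -0.2753)
step 3: x0=(-1.0923, 1.5539) x1=(-0.8995, -0.2775)
step 4: x0=(-1.0730, 1.5442) x1=(-0.8894, -0.2794)
step 5: x0=(-1.0536, 1.5340) x1=(-0.8793, -0.2810)
step 6: x0=(-1.0341, 1.5232) x1=(-0.8692, -0.2823)
step 7: x0=(-1.0146, 1.5119) x1=(-0.8592, -0.2833)
step 8: x0=(-0.9951, 1.5000) x1=(-0.8492, -0.2839)
step 9: x0=(-0.9755, 1.4876) x1=(-0.8392, -0.2842)
step 10: x0=(-0.9559, 1.4747) x1=(-0.8293, -0.2842)
step 11: x0=(-0.9362, 1.4612) x1=(-0.8194, -0.2838)
step 12: x0=(-0.9165, 1.4470) x1=(-0.8095, -0.2831)
step 13: x0=(-0.8968, 1.4323) x1=(-0.7996, -0.2820)
step 14: x0=(-0.8770, 1.4170) x1=(-0.7898, -0.2806)
step 15: x0=(-0.8572, 1.4011) x1=(-0.7799, -0.2788)
step 16: x0=(-0.8374, 1.3846) x1=(-0.7701, -0.2767)
step 17: x0=(-0.8175, 1.3674) x1=(-0.7603, -0.2741)
step 18: x0=(-0.7976, 1.3496) x1=(-0.7505, -0.2712)

1.6215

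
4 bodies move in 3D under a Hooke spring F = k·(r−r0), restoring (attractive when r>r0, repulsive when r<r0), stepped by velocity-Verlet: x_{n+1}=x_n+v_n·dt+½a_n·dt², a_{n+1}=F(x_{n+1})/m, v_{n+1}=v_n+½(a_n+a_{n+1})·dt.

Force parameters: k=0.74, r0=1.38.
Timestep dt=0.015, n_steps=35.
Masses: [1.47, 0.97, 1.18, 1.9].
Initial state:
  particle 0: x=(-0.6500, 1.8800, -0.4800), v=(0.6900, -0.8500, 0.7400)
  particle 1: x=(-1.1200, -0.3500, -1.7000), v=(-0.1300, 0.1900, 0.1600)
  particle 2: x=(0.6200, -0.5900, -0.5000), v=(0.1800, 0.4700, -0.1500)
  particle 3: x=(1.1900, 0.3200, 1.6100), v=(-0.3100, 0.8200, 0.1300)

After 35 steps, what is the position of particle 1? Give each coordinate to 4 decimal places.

step 0: x0=(-0.6500, 1.8800, -0.4800) x1=(-1.1200, -0.3500, -1.7000) x2=(0.6200, -0.5900, -0.5000) x3=(1.1900, 0.3200, 1.6100)
step 1: x0=(-0.6396, 1.8671, -0.4689) x1=(-1.1217, -0.3470, -1.6973) x2=(0.6226, -0.5828, -0.5022) x3=(1.1852, 0.3323, 1.6118)
step 2: x0=(-0.6290, 1.8538, -0.4577) x1=(-1.1231, -0.3438, -1.6941) x2=(0.6251, -0.5754, -0.5044) x3=(1.1802, 0.3446, 1.6132)
step 3: x0=(-0.6182, 1.8402, -0.4464) x1=(-1.1240, -0.3404, -1.6903) x2=(0.6275, -0.5678, -0.5064) x3=(1.1749, 0.3569, 1.6142)
step 4: x0=(-0.6073, 1.8262, -0.4351) x1=(-1.1246, -0.3367, -1.6860) x2=(0.6297, -0.5599, -0.5085) x3=(1.1694, 0.3692, 1.6148)
step 5: x0=(-0.5962, 1.8119, -0.4237) x1=(-1.1247, -0.3328, -1.6812) x2=(0.6317, -0.5518, -0.5104) x3=(1.1637, 0.3815, 1.6151)
step 6: x0=(-0.5850, 1.7972, -0.4122) x1=(-1.1244, -0.3286, -1.6758) x2=(0.6337, -0.5435, -0.5123) x3=(1.1577, 0.3938, 1.6150)
step 7: x0=(-0.5737, 1.7823, -0.4008) x1=(-1.1237, -0.3242, -1.6698) x2=(0.6354, -0.5349, -0.5140) x3=(1.1515, 0.4061, 1.6146)
step 8: x0=(-0.5622, 1.7670, -0.3892) x1=(-1.1226, -0.3196, -1.6634) x2=(0.6371, -0.5261, -0.5157) x3=(1.1451, 0.4184, 1.6137)
step 9: x0=(-0.5505, 1.7514, -0.3776) x1=(-1.1211, -0.3147, -1.6563) x2=(0.6386, -0.5171, -0.5174) x3=(1.1384, 0.4306, 1.6126)
step 10: x0=(-0.5388, 1.7355, -0.3660) x1=(-1.1192, -0.3096, -1.6488) x2=(0.6400, -0.5079, -0.5189) x3=(1.1315, 0.4429, 1.6110)
step 11: x0=(-0.5269, 1.7194, -0.3543) x1=(-1.1169, -0.3043, -1.6407) x2=(0.6412, -0.4985, -0.5204) x3=(1.1244, 0.4551, 1.6091)
step 12: x0=(-0.5148, 1.7029, -0.3425) x1=(-1.1142, -0.2988, -1.6321) x2=(0.6424, -0.4889, -0.5218) x3=(1.1170, 0.4673, 1.6069)
step 13: x0=(-0.5027, 1.6862, -0.3308) x1=(-1.1111, -0.2930, -1.6229) x2=(0.6434, -0.4790, -0.5231) x3=(1.1095, 0.4794, 1.6043)
step 14: x0=(-0.4904, 1.6691, -0.3190) x1=(-1.1076, -0.2870, -1.6133) x2=(0.6442, -0.4690, -0.5243) x3=(1.1017, 0.4916, 1.6013)
step 15: x0=(-0.4780, 1.6518, -0.3071) x1=(-1.1037, -0.2808, -1.6031) x2=(0.6450, -0.4588, -0.5254) x3=(1.0937, 0.5037, 1.5980)
step 16: x0=(-0.4655, 1.6343, -0.2952) x1=(-1.0994, -0.2743, -1.5924) x2=(0.6456, -0.4484, -0.5265) x3=(1.0855, 0.5158, 1.5944)
step 17: x0=(-0.4529, 1.6165, -0.2833) x1=(-1.0947, -0.2677, -1.5812) x2=(0.6461, -0.4378, -0.5274) x3=(1.0771, 0.5279, 1.5904)
step 18: x0=(-0.4402, 1.5984, -0.2714) x1=(-1.0897, -0.2608, -1.5695) x2=(0.6465, -0.4270, -0.5283) x3=(1.0685, 0.5399, 1.5861)
step 19: x0=(-0.4274, 1.5802, -0.2594) x1=(-1.0842, -0.2537, -1.5573) x2=(0.6467, -0.4160, -0.5290) x3=(1.0596, 0.5519, 1.5815)
step 20: x0=(-0.4145, 1.5616, -0.2474) x1=(-1.0784, -0.2464, -1.5446) x2=(0.6469, -0.4048, -0.5297) x3=(1.0506, 0.5638, 1.5765)
step 21: x0=(-0.4015, 1.5429, -0.2354) x1=(-1.0722, -0.2389, -1.5314) x2=(0.6469, -0.3935, -0.5303) x3=(1.0414, 0.5757, 1.5712)
step 22: x0=(-0.3884, 1.5240, -0.2234) x1=(-1.0656, -0.2312, -1.5177) x2=(0.6469, -0.3821, -0.5308) x3=(1.0320, 0.5876, 1.5656)
step 23: x0=(-0.3752, 1.5048, -0.2113) x1=(-1.0587, -0.2233, -1.5035) x2=(0.6467, -0.3704, -0.5312) x3=(1.0225, 0.5994, 1.5596)
step 24: x0=(-0.3620, 1.4855, -0.1993) x1=(-1.0514, -0.2152, -1.4889) x2=(0.6464, -0.3586, -0.5315) x3=(1.0127, 0.6112, 1.5534)
step 25: x0=(-0.3487, 1.4659, -0.1872) x1=(-1.0438, -0.2069, -1.4738) x2=(0.6461, -0.3466, -0.5317) x3=(1.0027, 0.6229, 1.5468)
step 26: x0=(-0.3353, 1.4462, -0.1751) x1=(-1.0358, -0.1984, -1.4583) x2=(0.6456, -0.3345, -0.5318) x3=(0.9926, 0.6346, 1.5399)
step 27: x0=(-0.3218, 1.4263, -0.1630) x1=(-1.0274, -0.1897, -1.4423) x2=(0.6450, -0.3223, -0.5318) x3=(0.9823, 0.6462, 1.5328)
step 28: x0=(-0.3083, 1.4063, -0.1509) x1=(-1.0188, -0.1809, -1.4258) x2=(0.6444, -0.3099, -0.5317) x3=(0.9719, 0.6578, 1.5253)
step 29: x0=(-0.2947, 1.3860, -0.1388) x1=(-1.0098, -0.1718, -1.4090) x2=(0.6436, -0.2974, -0.5315) x3=(0.9613, 0.6693, 1.5176)
step 30: x0=(-0.2810, 1.3657, -0.1266) x1=(-1.0004, -0.1626, -1.3917) x2=(0.6428, -0.2847, -0.5312) x3=(0.9505, 0.6807, 1.5095)
step 31: x0=(-0.2673, 1.3452, -0.1145) x1=(-0.9908, -0.1532, -1.3739) x2=(0.6419, -0.2720, -0.5308) x3=(0.9396, 0.6921, 1.5012)
step 32: x0=(-0.2536, 1.3245, -0.1024) x1=(-0.9808, -0.1436, -1.3558) x2=(0.6409, -0.2591, -0.5303) x3=(0.9285, 0.7035, 1.4926)
step 33: x0=(-0.2398, 1.3038, -0.0902) x1=(-0.9705, -0.1339, -1.3373) x2=(0.6399, -0.2461, -0.5297) x3=(0.9172, 0.7148, 1.4838)
step 34: x0=(-0.2260, 1.2829, -0.0781) x1=(-0.9599, -0.1240, -1.3183) x2=(0.6388, -0.2329, -0.5290) x3=(0.9059, 0.7260, 1.4747)
step 35: x0=(-0.2121, 1.2619, -0.0660) x1=(-0.9490, -0.1140, -1.2990) x2=(0.6376, -0.2197, -0.5283) x3=(0.8944, 0.7372, 1.4653)

(-0.9490, -0.1140, -1.2990)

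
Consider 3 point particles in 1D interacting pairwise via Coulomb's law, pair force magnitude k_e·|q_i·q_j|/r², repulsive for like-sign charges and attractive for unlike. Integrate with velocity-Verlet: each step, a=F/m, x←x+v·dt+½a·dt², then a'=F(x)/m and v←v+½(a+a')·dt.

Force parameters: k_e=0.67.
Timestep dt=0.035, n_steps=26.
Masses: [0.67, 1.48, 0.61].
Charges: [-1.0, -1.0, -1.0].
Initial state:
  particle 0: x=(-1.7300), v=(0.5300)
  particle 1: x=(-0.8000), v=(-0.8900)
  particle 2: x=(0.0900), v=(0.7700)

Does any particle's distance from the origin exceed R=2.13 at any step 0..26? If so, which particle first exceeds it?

yes, particle 0

step 0: x0=(-1.7300) x1=(-0.8000) x2=(0.0900)
step 1: x0=(-1.7123) x1=(-0.8312) x2=(0.1180)
step 2: x0=(-1.6966) x1=(-0.8623) x2=(0.1479)
step 3: x0=(-1.6830) x1=(-0.8931) x2=(0.1795)
step 4: x0=(-1.6718) x1=(-0.9235) x2=(0.2127)
step 5: x0=(-1.6630) x1=(-0.9534) x2=(0.2473)
step 6: x0=(-1.6570) x1=(-0.9825) x2=(0.2832)
step 7: x0=(-1.6541) x1=(-1.0108) x2=(0.3203)
step 8: x0=(-1.6544) x1=(-1.0380) x2=(0.3584)
step 9: x0=(-1.6582) x1=(-1.0641) x2=(0.3977)
step 10: x0=(-1.6658) x1=(-1.0889) x2=(0.4378)
step 11: x0=(-1.6774) x1=(-1.1122) x2=(0.4789)
step 12: x0=(-1.6931) x1=(-1.1340) x2=(0.5207)
step 13: x0=(-1.7129) x1=(-1.1542) x2=(0.5634)
step 14: x0=(-1.7369) x1=(-1.1729) x2=(0.6067)
step 15: x0=(-1.7649) x1=(-1.1900) x2=(0.6507)
step 16: x0=(-1.7969) x1=(-1.2055) x2=(0.6954)
step 17: x0=(-1.8326) x1=(-1.2197) x2=(0.7406)
step 18: x0=(-1.8717) x1=(-1.2325) x2=(0.7864)
step 19: x0=(-1.9140) x1=(-1.2441) x2=(0.8327)
step 20: x0=(-1.9592) x1=(-1.2545) x2=(0.8795)
step 21: x0=(-2.0070) x1=(-1.2640) x2=(0.9268)
step 22: x0=(-2.0572) x1=(-1.2726) x2=(0.9745)
step 23: x0=(-2.1095) x1=(-1.2804) x2=(1.0226)
step 24: x0=(-2.1637) x1=(-1.2875) x2=(1.0711)
step 25: x0=(-2.2196) x1=(-1.2940) x2=(1.1200)
step 26: x0=(-2.2770) x1=(-1.2999) x2=(1.1692)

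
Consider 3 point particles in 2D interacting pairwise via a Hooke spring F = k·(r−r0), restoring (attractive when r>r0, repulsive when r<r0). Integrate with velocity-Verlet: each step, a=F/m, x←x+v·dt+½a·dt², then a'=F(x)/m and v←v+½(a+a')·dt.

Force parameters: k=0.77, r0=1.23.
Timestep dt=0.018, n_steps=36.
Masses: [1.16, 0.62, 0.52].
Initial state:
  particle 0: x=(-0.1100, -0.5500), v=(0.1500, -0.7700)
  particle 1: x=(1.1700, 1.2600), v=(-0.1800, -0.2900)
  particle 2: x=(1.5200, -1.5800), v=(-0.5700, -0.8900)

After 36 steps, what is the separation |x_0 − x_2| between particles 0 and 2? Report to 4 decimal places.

step 0: x0=(-0.1100, -0.5500) x1=(1.1700, 1.2600) x2=(1.5200, -1.5800)
step 1: x0=(-0.1072, -0.5638) x1=(1.1667, 1.2543) x2=(1.5096, -1.5955)
step 2: x0=(-0.1041, -0.5775) x1=(1.1632, 1.2476) x2=(1.4987, -1.6101)
step 3: x0=(-0.1008, -0.5912) x1=(1.1596, 1.2399) x2=(1.4875, -1.6237)
step 4: x0=(-0.0972, -0.6047) x1=(1.1558, 1.2313) x2=(1.4760, -1.6364)
step 5: x0=(-0.0934, -0.6181) x1=(1.1519, 1.2216) x2=(1.4641, -1.6481)
step 6: x0=(-0.0894, -0.6314) x1=(1.1479, 1.2110) x2=(1.4519, -1.6589)
step 7: x0=(-0.0852, -0.6446) x1=(1.1436, 1.1993) x2=(1.4393, -1.6686)
step 8: x0=(-0.0807, -0.6578) x1=(1.1393, 1.1867) x2=(1.4264, -1.6775)
step 9: x0=(-0.0760, -0.6708) x1=(1.1347, 1.1730) x2=(1.4132, -1.6854)
step 10: x0=(-0.0710, -0.6837) x1=(1.1301, 1.1584) x2=(1.3997, -1.6923)
step 11: x0=(-0.0659, -0.6965) x1=(1.1252, 1.1428) x2=(1.3859, -1.6983)
step 12: x0=(-0.0606, -0.7092) x1=(1.1203, 1.1263) x2=(1.3718, -1.7034)
step 13: x0=(-0.0550, -0.7218) x1=(1.1151, 1.1087) x2=(1.3575, -1.7076)
step 14: x0=(-0.0493, -0.7342) x1=(1.1099, 1.0903) x2=(1.3429, -1.7109)
step 15: x0=(-0.0434, -0.7466) x1=(1.1044, 1.0708) x2=(1.3280, -1.7133)
step 16: x0=(-0.0372, -0.7588) x1=(1.0989, 1.0504) x2=(1.3129, -1.7148)
step 17: x0=(-0.0310, -0.7710) x1=(1.0931, 1.0291) x2=(1.2976, -1.7155)
step 18: x0=(-0.0245, -0.7830) x1=(1.0873, 1.0069) x2=(1.2821, -1.7154)
step 19: x0=(-0.0179, -0.7949) x1=(1.0813, 0.9838) x2=(1.2663, -1.7144)
step 20: x0=(-0.0111, -0.8067) x1=(1.0751, 0.9597) x2=(1.2504, -1.7126)
step 21: x0=(-0.0041, -0.8184) x1=(1.0688, 0.9349) x2=(1.2343, -1.7100)
step 22: x0=(0.0029, -0.8300) x1=(1.0624, 0.9091) x2=(1.2181, -1.7067)
step 23: x0=(0.0102, -0.8414) x1=(1.0559, 0.8825) x2=(1.2017, -1.7026)
step 24: x0=(0.0175, -0.8527) x1=(1.0492, 0.8551) x2=(1.1852, -1.6978)
step 25: x0=(0.0250, -0.8640) x1=(1.0423, 0.8270) x2=(1.1686, -1.6923)
step 26: x0=(0.0326, -0.8751) x1=(1.0354, 0.7980) x2=(1.1518, -1.6862)
step 27: x0=(0.0403, -0.8861) x1=(1.0283, 0.7683) x2=(1.1350, -1.6794)
step 28: x0=(0.0481, -0.8970) x1=(1.0211, 0.7378) x2=(1.1181, -1.6719)
step 29: x0=(0.0559, -0.9077) x1=(1.0138, 0.7067) x2=(1.1012, -1.6639)
step 30: x0=(0.0639, -0.9184) x1=(1.0064, 0.6748) x2=(1.0842, -1.6553)
step 31: x0=(0.0719, -0.9289) x1=(0.9988, 0.6423) x2=(1.0672, -1.6462)
step 32: x0=(0.0800, -0.9394) x1=(0.9912, 0.6092) x2=(1.0501, -1.6366)
step 33: x0=(0.0882, -0.9497) x1=(0.9834, 0.5755) x2=(1.0331, -1.6265)
step 34: x0=(0.0964, -0.9599) x1=(0.9755, 0.5411) x2=(1.0161, -1.6160)
step 35: x0=(0.1046, -0.9700) x1=(0.9676, 0.5063) x2=(0.9991, -1.6050)
step 36: x0=(0.1129, -0.9800) x1=(0.9595, 0.4709) x2=(0.9821, -1.5936)

1.0640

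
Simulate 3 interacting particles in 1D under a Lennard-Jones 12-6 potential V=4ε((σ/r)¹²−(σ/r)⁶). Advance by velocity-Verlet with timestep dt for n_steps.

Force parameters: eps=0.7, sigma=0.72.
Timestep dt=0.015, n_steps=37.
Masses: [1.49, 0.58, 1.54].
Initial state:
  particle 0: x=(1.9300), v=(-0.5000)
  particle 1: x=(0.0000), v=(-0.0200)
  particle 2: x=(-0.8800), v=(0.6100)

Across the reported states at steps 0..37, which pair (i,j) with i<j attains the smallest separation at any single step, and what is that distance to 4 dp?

step 0: x0=(1.9300) x1=(0.0000) x2=(-0.8800)
step 1: x0=(1.9225) x1=(-0.0007) x2=(-0.8707)
step 2: x0=(1.9150) x1=(-0.0023) x2=(-0.8610)
step 3: x0=(1.9075) x1=(-0.0047) x2=(-0.8511)
step 4: x0=(1.9000) x1=(-0.0078) x2=(-0.8409)
step 5: x0=(1.8925) x1=(-0.0114) x2=(-0.8305)
step 6: x0=(1.8849) x1=(-0.0153) x2=(-0.8199)
step 7: x0=(1.8774) x1=(-0.0191) x2=(-0.8095)
step 8: x0=(1.8699) x1=(-0.0222) x2=(-0.7992)
step 9: x0=(1.8623) x1=(-0.0238) x2=(-0.7895)
step 10: x0=(1.8548) x1=(-0.0232) x2=(-0.7807)
step 11: x0=(1.8473) x1=(-0.0196) x2=(-0.7730)
step 12: x0=(1.8397) x1=(-0.0125) x2=(-0.7666)
step 13: x0=(1.8321) x1=(-0.0020) x2=(-0.7614)
step 14: x0=(1.8246) x1=(0.0113) x2=(-0.7573)
step 15: x0=(1.8170) x1=(0.0266) x2=(-0.7540)
step 16: x0=(1.8095) x1=(0.0432) x2=(-0.7511)
step 17: x0=(1.8019) x1=(0.0602) x2=(-0.7484)
step 18: x0=(1.7943) x1=(0.0773) x2=(-0.7458)
step 19: x0=(1.7867) x1=(0.0940) x2=(-0.7429)
step 20: x0=(1.7791) x1=(0.1102) x2=(-0.7399)
step 21: x0=(1.7715) x1=(0.1256) x2=(-0.7365)
step 22: x0=(1.7638) x1=(0.1402) x2=(-0.7329)
step 23: x0=(1.7562) x1=(0.1540) x2=(-0.7289)
step 24: x0=(1.7486) x1=(0.1669) x2=(-0.7246)
step 25: x0=(1.7409) x1=(0.1790) x2=(-0.7199)
step 26: x0=(1.7332) x1=(0.1902) x2=(-0.7149)
step 27: x0=(1.7255) x1=(0.2006) x2=(-0.7096)
step 28: x0=(1.7178) x1=(0.2100) x2=(-0.7039)
step 29: x0=(1.7101) x1=(0.2187) x2=(-0.6979)
step 30: x0=(1.7023) x1=(0.2265) x2=(-0.6916)
step 31: x0=(1.6945) x1=(0.2335) x2=(-0.6849)
step 32: x0=(1.6867) x1=(0.2397) x2=(-0.6779)
step 33: x0=(1.6789) x1=(0.2451) x2=(-0.6706)
step 34: x0=(1.6710) x1=(0.2496) x2=(-0.6629)
step 35: x0=(1.6631) x1=(0.2533) x2=(-0.6549)
step 36: x0=(1.6552) x1=(0.2562) x2=(-0.6465)
step 37: x0=(1.6472) x1=(0.2583) x2=(-0.6378)

pair (1,2), distance 0.7534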